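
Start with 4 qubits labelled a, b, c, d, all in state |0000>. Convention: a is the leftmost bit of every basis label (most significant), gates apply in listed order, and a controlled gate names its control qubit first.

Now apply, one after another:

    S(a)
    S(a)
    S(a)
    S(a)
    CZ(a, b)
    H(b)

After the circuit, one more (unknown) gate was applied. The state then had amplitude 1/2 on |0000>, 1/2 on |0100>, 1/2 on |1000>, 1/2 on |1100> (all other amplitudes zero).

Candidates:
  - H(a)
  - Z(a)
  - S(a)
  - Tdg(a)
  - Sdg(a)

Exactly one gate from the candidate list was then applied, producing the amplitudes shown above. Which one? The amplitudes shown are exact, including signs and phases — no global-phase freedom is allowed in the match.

The unique candidate consistent with the amplitudes is H(a).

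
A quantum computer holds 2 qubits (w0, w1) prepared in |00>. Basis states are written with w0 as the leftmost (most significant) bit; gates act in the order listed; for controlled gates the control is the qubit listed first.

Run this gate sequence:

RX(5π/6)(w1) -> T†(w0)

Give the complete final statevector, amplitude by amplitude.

The resulting statevector has amplitude -sqrt(2)/4 + sqrt(6)/4 on |00>, I*(-sqrt(6) - sqrt(2))/4 on |01>, 0 on |10>, 0 on |11>.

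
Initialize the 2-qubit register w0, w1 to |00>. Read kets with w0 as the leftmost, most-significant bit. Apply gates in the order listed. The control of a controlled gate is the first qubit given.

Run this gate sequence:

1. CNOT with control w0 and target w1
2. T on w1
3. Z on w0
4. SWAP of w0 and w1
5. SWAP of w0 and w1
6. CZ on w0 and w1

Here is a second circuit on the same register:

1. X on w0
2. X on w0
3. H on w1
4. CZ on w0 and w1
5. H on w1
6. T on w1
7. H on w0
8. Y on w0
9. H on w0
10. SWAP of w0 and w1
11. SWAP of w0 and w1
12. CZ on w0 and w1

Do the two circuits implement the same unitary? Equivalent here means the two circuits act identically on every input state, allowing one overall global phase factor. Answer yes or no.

No — the two circuits implement different unitaries, even allowing a global phase.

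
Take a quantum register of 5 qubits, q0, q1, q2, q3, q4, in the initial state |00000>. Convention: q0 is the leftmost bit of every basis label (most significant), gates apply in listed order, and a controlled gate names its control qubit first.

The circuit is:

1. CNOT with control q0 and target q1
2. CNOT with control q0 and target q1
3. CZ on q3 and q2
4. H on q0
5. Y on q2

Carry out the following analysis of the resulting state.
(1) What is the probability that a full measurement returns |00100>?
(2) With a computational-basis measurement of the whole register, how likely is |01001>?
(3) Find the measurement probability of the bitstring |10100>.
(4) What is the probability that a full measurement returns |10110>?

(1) Outcome |00100> occurs with probability 1/2. Key observation: steps 1-2 multiply out to the identity, so the circuit reduces to the remaining gates.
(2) Outcome |01001> occurs with probability 0.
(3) The probability of measuring |10100> is 1/2.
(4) Outcome |10110> occurs with probability 0.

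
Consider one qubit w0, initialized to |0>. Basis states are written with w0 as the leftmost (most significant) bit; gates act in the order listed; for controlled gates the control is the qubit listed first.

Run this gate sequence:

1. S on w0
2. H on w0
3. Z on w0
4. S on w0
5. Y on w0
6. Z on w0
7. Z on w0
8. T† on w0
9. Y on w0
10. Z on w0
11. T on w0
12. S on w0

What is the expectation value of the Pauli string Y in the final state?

The observable Y averages to -1.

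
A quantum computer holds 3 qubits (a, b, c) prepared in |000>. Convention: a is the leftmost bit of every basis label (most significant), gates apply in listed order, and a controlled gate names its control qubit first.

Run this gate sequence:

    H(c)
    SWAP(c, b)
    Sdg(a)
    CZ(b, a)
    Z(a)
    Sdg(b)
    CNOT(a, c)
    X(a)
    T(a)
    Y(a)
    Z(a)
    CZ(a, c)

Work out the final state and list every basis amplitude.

The resulting statevector has amplitude -sqrt(2)*exp(3*I*pi/4)/2 on |000>, -sqrt(2)*exp(I*pi/4)/2 on |010>, and 0 on every other basis state.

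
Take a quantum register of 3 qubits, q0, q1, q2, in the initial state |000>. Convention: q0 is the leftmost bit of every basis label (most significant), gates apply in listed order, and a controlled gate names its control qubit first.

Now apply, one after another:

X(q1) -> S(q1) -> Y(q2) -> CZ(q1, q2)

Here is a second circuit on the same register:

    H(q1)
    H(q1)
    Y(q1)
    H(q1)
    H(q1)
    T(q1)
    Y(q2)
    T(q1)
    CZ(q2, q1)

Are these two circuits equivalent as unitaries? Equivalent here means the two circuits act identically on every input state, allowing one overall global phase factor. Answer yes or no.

No — the two circuits implement different unitaries, even allowing a global phase.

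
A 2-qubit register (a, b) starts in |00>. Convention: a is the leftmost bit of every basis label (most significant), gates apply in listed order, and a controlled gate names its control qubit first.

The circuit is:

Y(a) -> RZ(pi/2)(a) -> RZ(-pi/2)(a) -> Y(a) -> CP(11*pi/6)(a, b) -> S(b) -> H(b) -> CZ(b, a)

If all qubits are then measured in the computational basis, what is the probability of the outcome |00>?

A full measurement returns |00> with probability 1/2. Key observation: gates 1-4 undo each other exactly, leaving only the rest of the circuit to track.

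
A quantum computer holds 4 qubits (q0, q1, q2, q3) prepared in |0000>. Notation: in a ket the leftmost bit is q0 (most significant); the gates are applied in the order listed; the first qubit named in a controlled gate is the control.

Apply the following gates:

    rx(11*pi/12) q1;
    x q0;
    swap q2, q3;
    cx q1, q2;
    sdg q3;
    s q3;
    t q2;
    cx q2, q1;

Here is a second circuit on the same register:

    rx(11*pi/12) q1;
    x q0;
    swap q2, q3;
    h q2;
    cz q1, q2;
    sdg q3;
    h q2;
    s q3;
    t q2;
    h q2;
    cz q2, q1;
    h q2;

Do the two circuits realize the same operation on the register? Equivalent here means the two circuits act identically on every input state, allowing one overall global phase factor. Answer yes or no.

No — the two circuits implement different unitaries, even allowing a global phase.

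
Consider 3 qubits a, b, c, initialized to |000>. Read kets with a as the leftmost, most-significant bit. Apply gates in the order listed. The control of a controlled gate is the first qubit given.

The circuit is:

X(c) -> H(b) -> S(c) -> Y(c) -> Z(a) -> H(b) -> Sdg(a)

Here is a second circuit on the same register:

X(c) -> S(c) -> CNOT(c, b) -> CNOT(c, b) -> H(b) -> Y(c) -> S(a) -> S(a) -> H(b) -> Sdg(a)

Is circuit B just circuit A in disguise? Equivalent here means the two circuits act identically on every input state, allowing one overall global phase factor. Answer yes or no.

Yes, they are equivalent — the unitaries differ by at most a global phase.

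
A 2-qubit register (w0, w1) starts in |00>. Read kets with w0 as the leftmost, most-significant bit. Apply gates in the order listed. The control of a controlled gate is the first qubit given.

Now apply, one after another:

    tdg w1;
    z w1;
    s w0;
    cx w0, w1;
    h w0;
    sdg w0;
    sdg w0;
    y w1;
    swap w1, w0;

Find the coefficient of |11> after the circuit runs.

|11> carries amplitude -sqrt(2)*I/2 in the final state.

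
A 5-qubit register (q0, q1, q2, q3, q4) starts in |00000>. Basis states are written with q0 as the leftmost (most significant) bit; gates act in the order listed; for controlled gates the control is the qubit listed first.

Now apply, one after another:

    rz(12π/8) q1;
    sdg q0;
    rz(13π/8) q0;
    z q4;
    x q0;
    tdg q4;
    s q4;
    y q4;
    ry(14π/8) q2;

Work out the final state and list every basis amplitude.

After the circuit, the state carries amplitude -sqrt(sqrt(2) + 2)*exp(15*I*pi/16)/2 on |10001>, sqrt(2 - sqrt(2))*exp(15*I*pi/16)/2 on |10101>, and 0 on every other basis state.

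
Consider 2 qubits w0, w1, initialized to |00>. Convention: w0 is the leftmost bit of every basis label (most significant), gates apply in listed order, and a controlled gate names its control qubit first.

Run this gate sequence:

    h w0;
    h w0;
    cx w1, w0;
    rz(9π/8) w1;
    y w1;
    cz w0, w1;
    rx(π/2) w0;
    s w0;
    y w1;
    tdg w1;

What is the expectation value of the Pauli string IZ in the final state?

In the final state, IZ has expectation 1.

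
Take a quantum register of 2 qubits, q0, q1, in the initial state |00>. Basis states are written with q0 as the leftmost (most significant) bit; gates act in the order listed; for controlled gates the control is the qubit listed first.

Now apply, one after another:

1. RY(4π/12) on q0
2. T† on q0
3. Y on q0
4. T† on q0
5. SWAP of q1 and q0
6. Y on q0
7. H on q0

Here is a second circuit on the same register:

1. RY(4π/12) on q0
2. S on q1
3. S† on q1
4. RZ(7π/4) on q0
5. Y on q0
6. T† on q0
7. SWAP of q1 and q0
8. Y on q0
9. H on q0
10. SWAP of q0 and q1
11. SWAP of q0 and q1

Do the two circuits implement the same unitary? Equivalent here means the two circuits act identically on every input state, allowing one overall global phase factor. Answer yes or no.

Yes — the two circuits implement the same unitary up to a global phase.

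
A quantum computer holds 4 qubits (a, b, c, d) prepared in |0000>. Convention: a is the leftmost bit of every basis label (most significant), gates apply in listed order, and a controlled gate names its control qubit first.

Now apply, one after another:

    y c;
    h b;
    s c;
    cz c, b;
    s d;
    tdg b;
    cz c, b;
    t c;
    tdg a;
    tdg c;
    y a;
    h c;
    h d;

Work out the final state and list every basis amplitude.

The resulting statevector has amplitude 0 on |0000>, 0 on |0001>, 0 on |0010>, 0 on |0011>, 0 on |0100>, 0 on |0101>, 0 on |0110>, 0 on |0111>, -sqrt(2)*I/4 on |1000>, -sqrt(2)*I/4 on |1001>, sqrt(2)*I/4 on |1010>, sqrt(2)*I/4 on |1011>, -sqrt(2)*exp(I*pi/4)/4 on |1100>, -sqrt(2)*exp(I*pi/4)/4 on |1101>, sqrt(2)*exp(I*pi/4)/4 on |1110>, sqrt(2)*exp(I*pi/4)/4 on |1111>.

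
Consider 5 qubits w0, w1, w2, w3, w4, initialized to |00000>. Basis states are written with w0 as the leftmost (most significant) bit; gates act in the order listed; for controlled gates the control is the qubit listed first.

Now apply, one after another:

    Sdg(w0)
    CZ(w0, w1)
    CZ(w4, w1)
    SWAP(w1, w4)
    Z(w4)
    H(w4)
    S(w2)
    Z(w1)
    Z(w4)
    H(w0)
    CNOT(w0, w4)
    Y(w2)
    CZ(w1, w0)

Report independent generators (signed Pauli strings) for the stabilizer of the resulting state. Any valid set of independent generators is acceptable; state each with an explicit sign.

The stabilizer group can be generated by -XIIII, -IIIIX, +IZIII, -IIZII, +IIIZI, among other valid generating sets.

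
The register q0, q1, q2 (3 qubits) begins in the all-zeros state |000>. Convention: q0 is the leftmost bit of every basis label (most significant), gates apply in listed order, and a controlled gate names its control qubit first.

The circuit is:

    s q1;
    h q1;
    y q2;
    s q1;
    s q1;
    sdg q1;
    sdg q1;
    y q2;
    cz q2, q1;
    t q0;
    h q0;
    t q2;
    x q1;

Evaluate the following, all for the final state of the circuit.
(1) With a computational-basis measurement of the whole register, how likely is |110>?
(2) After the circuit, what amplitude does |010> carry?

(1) Outcome |110> occurs with probability 1/4. Key observation: steps 3-8 multiply out to the identity, so the circuit reduces to the remaining gates.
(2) |010> carries amplitude 1/2 in the final state.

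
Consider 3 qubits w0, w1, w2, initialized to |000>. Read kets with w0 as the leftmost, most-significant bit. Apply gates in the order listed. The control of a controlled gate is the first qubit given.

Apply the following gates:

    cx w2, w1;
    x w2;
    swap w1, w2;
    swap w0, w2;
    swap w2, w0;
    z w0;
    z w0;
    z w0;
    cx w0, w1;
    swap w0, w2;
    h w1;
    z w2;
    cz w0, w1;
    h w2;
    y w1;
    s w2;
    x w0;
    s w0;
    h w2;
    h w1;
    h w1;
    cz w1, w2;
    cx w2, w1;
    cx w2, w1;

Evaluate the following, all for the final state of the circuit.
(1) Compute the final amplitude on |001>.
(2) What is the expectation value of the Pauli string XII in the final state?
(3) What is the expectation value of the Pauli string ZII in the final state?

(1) The final state's coefficient on |001> equals 0. Key observation: gates 23-24 undo each other exactly, leaving only the rest of the circuit to track.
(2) The observable XII averages to 0.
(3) The expectation value of ZII is -1.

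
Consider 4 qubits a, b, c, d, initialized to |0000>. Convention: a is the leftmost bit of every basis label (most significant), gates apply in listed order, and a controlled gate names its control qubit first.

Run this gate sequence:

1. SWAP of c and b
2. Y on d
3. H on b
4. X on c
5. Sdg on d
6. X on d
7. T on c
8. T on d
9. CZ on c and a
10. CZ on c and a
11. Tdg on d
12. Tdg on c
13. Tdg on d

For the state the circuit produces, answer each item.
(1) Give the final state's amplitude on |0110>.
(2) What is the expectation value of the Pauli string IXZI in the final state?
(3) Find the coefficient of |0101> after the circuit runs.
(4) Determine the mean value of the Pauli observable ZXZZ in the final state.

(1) The amplitude on |0110> is sqrt(2)/2.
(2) In the final state, IXZI has expectation -1.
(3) |0101> carries amplitude 0 in the final state.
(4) The observable ZXZZ averages to -1.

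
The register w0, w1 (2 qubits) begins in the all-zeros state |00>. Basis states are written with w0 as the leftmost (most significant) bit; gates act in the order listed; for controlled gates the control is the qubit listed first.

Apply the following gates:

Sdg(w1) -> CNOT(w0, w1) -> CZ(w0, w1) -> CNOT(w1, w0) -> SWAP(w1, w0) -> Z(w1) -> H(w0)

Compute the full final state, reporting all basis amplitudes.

The final amplitudes are sqrt(2)/2 on |00>, 0 on |01>, sqrt(2)/2 on |10>, 0 on |11>.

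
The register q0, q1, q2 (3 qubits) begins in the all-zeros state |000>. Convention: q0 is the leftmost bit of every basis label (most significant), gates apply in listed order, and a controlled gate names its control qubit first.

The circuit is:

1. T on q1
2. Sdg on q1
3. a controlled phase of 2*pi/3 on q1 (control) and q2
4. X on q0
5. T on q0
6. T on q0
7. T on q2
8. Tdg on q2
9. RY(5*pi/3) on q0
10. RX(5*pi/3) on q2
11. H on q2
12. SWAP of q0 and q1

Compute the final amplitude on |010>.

The final state's coefficient on |010> equals -sqrt(6)/8 + 3*sqrt(2)*I/8.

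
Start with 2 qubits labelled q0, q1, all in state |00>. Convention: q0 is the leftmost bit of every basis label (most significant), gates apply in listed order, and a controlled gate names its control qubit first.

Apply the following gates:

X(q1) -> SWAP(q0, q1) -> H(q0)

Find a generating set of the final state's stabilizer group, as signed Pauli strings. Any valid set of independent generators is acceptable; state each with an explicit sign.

The stabilizer group can be generated by -XI, +IZ, among other valid generating sets.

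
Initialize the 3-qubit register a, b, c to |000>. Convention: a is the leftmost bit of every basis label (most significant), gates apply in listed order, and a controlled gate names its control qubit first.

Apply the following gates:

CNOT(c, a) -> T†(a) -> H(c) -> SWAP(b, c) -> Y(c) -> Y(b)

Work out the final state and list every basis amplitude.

After the circuit, the state carries amplitude sqrt(2)/2 on |001>, -sqrt(2)/2 on |011>, and 0 on every other basis state.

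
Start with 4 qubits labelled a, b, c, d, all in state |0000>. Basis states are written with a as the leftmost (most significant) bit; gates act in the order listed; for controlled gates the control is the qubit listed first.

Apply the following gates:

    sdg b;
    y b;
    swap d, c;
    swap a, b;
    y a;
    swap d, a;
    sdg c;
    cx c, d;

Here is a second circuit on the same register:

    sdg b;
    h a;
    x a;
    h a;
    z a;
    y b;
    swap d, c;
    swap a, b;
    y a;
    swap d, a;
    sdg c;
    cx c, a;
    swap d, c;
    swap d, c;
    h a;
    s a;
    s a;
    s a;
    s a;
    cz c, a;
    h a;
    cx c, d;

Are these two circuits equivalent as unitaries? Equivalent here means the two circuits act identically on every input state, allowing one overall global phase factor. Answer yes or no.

Yes — the two circuits implement the same unitary up to a global phase.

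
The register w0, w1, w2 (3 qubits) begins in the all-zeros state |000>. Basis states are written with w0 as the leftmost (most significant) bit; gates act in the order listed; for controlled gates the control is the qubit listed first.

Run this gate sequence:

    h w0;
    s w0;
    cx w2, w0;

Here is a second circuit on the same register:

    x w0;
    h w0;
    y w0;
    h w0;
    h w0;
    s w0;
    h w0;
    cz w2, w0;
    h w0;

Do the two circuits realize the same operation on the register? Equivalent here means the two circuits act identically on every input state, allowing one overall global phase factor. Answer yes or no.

No: there is an input state on which the two circuits produce genuinely different outputs (not merely differing by a phase).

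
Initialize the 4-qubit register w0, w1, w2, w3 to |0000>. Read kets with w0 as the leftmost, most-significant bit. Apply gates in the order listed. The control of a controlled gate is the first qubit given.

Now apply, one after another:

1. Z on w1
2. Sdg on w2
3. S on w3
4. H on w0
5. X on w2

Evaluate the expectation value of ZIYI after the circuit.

The observable ZIYI averages to 0.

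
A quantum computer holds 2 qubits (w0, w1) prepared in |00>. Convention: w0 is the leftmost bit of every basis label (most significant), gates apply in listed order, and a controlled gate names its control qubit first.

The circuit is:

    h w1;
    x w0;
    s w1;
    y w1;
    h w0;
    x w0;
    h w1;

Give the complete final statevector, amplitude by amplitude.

The final amplitudes are sqrt(2)*(-1 - I)/4 on |00>, sqrt(2)*(-1 + I)/4 on |01>, sqrt(2)*(1 + I)/4 on |10>, sqrt(2)*(1 - I)/4 on |11>.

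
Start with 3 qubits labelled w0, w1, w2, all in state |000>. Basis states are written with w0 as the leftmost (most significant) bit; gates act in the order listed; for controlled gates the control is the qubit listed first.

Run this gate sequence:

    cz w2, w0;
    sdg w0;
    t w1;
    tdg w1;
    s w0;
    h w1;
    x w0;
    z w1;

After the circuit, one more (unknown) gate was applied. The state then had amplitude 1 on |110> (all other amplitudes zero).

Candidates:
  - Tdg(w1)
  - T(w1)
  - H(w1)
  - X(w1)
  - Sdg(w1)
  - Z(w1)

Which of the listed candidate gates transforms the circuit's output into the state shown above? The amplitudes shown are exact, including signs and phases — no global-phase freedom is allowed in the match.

It was H(w1) that produced the state shown. Key observation: steps 2-5 multiply out to the identity, so the circuit reduces to the remaining gates.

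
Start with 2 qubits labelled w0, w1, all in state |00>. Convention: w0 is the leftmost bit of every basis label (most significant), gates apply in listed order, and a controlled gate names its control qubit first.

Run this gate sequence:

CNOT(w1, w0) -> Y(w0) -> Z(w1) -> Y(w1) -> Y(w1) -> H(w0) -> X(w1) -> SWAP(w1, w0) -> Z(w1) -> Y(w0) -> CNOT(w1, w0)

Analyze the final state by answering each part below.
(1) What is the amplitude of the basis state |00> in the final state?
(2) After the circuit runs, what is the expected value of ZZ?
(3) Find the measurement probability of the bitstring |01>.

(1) |00> carries amplitude sqrt(2)/2 in the final state.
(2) The observable ZZ averages to 1.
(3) Outcome |01> occurs with probability 0.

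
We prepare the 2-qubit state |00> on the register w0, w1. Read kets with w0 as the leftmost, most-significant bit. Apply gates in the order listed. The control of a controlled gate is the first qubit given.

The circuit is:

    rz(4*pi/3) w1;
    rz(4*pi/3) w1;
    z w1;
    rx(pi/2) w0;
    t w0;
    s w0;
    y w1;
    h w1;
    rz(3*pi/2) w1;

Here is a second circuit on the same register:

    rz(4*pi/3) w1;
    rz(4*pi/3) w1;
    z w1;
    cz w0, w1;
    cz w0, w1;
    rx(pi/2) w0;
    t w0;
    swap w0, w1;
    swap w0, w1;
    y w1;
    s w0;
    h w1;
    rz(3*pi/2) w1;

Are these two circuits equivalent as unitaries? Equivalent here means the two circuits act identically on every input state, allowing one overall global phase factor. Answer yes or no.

Yes, they are equivalent — the unitaries differ by at most a global phase.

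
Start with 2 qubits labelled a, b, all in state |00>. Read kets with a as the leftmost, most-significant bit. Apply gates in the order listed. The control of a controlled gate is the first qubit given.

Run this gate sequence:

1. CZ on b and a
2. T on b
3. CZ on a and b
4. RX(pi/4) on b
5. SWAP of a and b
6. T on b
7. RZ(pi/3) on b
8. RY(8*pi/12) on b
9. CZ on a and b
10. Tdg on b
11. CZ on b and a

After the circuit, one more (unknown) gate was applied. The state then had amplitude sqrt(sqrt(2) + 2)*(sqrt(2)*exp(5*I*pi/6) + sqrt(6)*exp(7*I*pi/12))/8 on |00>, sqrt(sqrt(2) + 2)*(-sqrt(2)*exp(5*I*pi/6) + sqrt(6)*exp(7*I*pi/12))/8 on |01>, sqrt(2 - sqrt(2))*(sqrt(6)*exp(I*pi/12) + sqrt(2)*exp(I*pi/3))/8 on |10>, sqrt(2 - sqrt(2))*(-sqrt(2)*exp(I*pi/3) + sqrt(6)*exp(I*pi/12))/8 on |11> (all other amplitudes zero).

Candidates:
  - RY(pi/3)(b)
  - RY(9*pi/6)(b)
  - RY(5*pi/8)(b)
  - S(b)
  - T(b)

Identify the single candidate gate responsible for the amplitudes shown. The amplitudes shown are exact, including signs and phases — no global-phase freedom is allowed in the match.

The applied gate was RY(9*pi/6)(b).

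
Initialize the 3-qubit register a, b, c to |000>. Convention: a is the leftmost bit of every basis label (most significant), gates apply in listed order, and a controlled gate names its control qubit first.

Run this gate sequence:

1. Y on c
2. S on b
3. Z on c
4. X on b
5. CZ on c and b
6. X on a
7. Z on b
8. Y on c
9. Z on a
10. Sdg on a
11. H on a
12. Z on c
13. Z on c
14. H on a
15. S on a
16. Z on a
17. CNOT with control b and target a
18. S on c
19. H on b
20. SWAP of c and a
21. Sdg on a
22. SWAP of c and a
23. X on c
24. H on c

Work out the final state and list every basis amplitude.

The resulting statevector has amplitude -1/2 on |000>, 1/2 on |001>, 1/2 on |010>, -1/2 on |011>, 0 on |100>, 0 on |101>, 0 on |110>, 0 on |111>. Key observation: steps 9-16 multiply out to the identity, so the circuit reduces to the remaining gates.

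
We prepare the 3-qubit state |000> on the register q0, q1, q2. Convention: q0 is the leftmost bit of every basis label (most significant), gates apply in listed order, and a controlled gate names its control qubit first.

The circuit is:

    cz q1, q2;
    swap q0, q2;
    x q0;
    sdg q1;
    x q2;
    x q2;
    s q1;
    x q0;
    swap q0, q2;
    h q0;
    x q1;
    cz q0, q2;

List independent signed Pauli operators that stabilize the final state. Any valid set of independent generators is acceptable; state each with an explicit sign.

The stabilizer group can be generated by +XII, -IZI, +IIZ, among other valid generating sets. Key observation: the block from step 2 through step 9 cancels to the identity and can be dropped.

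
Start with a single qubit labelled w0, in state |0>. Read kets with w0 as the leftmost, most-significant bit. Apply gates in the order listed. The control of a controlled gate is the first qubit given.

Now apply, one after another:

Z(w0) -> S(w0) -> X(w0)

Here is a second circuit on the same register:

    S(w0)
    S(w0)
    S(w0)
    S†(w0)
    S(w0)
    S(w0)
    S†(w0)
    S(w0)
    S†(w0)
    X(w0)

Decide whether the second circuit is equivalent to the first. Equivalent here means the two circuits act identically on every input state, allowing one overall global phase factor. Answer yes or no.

Yes, they are equivalent — the unitaries differ by at most a global phase.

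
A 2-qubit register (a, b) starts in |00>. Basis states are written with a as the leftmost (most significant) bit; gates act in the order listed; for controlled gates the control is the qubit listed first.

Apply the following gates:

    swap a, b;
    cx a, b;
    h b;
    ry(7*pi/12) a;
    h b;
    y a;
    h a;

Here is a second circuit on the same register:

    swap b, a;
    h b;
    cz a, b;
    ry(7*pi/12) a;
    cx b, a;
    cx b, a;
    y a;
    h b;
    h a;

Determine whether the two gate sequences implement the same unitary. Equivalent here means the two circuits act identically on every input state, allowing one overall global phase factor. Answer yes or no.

Yes — the two circuits implement the same unitary up to a global phase.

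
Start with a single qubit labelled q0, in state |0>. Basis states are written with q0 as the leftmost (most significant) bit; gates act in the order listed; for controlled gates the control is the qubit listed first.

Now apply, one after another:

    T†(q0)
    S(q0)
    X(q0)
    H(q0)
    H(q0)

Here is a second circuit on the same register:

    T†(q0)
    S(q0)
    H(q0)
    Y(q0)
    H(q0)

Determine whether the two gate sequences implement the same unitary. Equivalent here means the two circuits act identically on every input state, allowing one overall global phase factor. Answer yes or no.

No, they are not equivalent — no single phase factor reconciles the two unitaries.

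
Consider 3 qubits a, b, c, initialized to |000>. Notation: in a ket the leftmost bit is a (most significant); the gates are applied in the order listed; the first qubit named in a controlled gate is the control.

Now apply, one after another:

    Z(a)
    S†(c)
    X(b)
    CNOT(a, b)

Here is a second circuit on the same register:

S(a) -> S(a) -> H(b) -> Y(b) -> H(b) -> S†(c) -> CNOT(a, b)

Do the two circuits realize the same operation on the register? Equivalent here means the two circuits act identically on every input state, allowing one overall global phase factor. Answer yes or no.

No — the two circuits implement different unitaries, even allowing a global phase.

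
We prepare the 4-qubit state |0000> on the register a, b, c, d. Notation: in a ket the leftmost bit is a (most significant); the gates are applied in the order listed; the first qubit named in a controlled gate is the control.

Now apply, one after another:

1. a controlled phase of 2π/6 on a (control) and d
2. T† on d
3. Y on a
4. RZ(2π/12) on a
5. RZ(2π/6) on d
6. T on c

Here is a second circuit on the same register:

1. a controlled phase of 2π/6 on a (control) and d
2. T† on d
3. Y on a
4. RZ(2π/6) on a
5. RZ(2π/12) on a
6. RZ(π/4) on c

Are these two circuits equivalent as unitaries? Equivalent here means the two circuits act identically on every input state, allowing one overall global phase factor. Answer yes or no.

No — the two circuits implement different unitaries, even allowing a global phase.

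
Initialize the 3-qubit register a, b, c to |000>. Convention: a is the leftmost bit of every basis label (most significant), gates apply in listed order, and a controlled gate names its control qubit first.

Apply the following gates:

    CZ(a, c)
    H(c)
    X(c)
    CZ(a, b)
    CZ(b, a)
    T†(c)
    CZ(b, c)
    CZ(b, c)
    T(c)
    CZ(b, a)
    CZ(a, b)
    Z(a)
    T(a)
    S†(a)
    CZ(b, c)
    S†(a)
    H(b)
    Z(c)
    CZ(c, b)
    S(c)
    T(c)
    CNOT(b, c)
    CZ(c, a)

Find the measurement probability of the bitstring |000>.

The probability of measuring |000> is 1/4.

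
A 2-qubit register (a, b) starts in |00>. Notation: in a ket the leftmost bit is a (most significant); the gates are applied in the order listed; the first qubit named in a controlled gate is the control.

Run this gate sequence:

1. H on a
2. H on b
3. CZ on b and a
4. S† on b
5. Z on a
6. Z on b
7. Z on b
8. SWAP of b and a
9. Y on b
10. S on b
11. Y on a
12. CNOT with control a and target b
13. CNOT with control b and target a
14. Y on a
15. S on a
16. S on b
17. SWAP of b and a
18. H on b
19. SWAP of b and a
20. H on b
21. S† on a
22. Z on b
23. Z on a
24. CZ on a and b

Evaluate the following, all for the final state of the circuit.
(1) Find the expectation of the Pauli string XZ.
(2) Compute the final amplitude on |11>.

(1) The expectation value of XZ is 1.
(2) The final state's coefficient on |11> equals -1/2 - I/2.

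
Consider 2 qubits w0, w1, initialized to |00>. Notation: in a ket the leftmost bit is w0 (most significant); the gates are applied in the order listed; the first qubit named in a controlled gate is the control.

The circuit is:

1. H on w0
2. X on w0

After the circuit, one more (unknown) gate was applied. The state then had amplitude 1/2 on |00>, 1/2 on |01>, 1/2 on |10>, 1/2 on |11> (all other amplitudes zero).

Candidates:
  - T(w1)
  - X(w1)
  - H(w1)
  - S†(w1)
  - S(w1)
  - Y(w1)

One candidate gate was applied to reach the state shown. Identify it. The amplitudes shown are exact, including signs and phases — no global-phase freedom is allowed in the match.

The unique candidate consistent with the amplitudes is H(w1).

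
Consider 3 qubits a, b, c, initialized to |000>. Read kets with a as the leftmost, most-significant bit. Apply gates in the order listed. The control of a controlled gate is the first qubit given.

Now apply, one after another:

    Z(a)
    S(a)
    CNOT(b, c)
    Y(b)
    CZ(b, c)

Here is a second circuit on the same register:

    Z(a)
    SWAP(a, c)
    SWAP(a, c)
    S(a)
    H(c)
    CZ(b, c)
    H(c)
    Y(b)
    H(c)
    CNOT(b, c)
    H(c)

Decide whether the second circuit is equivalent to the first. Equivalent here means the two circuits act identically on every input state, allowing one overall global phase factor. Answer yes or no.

Yes: on every input state the two circuits agree up to one overall phase factor.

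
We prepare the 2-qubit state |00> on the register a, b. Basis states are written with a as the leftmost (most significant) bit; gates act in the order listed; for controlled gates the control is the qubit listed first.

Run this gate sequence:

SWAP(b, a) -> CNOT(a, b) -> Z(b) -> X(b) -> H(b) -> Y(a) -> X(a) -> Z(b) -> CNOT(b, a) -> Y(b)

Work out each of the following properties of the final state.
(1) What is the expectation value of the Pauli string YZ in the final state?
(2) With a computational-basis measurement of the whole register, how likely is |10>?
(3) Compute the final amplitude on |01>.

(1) In the final state, YZ has expectation 0.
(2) The probability of measuring |10> is 1/2.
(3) The amplitude on |01> is -sqrt(2)/2.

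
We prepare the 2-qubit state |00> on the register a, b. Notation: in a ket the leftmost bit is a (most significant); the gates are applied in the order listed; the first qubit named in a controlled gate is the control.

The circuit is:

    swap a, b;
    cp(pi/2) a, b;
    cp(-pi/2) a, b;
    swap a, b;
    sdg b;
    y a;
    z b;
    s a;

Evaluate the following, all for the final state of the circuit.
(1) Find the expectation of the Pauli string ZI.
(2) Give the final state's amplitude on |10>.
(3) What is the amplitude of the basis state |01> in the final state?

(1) The expectation value of ZI is -1.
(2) |10> carries amplitude -1 in the final state.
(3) The amplitude on |01> is 0.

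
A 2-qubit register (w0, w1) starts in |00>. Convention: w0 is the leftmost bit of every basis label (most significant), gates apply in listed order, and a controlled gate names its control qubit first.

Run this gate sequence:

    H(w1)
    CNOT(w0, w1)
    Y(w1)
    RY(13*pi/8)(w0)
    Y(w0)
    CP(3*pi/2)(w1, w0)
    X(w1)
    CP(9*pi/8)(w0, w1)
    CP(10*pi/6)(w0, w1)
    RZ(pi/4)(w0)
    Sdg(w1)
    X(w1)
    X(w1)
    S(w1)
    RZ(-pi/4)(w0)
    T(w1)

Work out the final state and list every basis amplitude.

After the circuit, the state carries amplitude sqrt(2)*sin(3*pi/16)/2 on |00>, -sqrt(2)*exp(I*pi/4)*sin(3*pi/16)/2 on |01>, -sqrt(2)*I*cos(3*pi/16)/2 on |10>, sqrt(2)*exp(I*pi/24)*cos(3*pi/16)/2 on |11>. Key observation: gates 10-15 undo each other exactly, leaving only the rest of the circuit to track.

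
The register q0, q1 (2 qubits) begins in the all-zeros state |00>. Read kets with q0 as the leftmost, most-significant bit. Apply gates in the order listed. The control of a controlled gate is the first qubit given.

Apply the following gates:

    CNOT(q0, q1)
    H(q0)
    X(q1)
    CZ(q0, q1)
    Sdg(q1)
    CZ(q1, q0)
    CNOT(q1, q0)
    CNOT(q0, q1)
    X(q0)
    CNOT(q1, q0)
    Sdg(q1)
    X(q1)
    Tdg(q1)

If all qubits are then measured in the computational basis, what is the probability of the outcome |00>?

Outcome |00> occurs with probability 1/2.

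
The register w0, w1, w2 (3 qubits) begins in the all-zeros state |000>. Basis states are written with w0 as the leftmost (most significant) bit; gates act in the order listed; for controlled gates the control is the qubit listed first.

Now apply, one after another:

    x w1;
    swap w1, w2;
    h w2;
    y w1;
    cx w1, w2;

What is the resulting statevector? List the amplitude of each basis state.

After the circuit, the state carries amplitude -sqrt(2)*I/2 on |010>, sqrt(2)*I/2 on |011>, and 0 on every other basis state.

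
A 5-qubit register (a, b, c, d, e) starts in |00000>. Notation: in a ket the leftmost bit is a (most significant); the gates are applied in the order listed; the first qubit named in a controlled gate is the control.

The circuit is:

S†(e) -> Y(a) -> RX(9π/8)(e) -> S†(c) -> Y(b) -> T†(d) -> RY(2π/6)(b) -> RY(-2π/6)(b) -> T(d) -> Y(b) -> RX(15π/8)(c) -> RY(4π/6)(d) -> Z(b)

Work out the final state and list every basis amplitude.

After the circuit, the state carries amplitude I*sqrt(2 - sqrt(2))/8 on |10000>, -1/4 - sqrt(sqrt(2) + 2)/8 on |10001>, I*sqrt(6 - 3*sqrt(2))/8 on |10010>, sqrt(3)*(-2 - sqrt(sqrt(2) + 2))/8 on |10011>, -1/4 + sqrt(sqrt(2) + 2)/8 on |10100>, -I*sqrt(2 - sqrt(2))/8 on |10101>, sqrt(3)*(-2 + sqrt(sqrt(2) + 2))/8 on |10110>, -I*sqrt(6 - 3*sqrt(2))/8 on |10111>, and 0 on every other basis state. Key observation: the block from step 5 through step 10 cancels to the identity and can be dropped.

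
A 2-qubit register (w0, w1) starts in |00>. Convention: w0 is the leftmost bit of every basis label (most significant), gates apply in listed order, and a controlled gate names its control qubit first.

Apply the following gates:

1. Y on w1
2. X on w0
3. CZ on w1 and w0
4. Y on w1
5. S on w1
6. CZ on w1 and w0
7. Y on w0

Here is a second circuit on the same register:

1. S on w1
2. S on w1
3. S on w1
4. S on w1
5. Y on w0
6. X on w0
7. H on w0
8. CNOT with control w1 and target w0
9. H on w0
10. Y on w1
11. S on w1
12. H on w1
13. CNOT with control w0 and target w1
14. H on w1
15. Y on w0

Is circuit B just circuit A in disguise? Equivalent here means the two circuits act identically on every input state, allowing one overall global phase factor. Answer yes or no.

No: there is an input state on which the two circuits produce genuinely different outputs (not merely differing by a phase).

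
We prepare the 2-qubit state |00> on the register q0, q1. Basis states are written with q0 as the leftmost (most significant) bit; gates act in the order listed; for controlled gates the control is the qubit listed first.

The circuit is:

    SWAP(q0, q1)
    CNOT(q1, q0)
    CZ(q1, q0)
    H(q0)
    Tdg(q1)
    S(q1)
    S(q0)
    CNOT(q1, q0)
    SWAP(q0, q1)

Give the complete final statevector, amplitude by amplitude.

The resulting statevector has amplitude sqrt(2)/2 on |00>, sqrt(2)*I/2 on |01>, 0 on |10>, 0 on |11>.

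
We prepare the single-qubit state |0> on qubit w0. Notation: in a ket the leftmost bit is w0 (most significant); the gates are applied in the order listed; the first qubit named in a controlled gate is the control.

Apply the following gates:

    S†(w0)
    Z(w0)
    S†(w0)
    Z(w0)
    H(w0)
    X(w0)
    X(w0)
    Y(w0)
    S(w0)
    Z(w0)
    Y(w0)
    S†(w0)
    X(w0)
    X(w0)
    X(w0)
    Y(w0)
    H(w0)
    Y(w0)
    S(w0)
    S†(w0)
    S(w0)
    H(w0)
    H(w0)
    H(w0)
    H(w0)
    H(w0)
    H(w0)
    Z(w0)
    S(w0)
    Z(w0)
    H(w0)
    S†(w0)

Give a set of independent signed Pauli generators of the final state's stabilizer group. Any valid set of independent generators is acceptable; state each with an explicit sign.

The stabilizer group can be generated by -Y, among other valid generating sets.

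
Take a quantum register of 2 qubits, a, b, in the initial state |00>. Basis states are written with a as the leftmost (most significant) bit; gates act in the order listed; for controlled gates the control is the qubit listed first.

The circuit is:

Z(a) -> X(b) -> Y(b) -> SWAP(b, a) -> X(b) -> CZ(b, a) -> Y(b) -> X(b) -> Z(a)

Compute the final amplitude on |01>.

The amplitude on |01> is -1.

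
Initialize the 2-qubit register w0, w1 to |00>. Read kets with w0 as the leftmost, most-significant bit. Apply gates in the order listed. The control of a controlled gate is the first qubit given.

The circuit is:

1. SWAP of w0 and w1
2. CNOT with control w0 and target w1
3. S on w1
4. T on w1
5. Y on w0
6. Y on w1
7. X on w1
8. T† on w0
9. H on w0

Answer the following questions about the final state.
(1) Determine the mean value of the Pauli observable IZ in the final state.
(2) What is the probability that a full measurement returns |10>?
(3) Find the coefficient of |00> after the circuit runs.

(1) The observable IZ averages to 1.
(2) A full measurement returns |10> with probability 1/2.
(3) The amplitude on |00> is sqrt(2)*exp(3*I*pi/4)/2.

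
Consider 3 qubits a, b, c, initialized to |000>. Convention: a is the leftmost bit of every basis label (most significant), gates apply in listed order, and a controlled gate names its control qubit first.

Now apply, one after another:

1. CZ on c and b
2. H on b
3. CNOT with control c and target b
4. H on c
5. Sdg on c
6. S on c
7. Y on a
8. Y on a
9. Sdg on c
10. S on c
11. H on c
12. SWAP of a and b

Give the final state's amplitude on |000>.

|000> carries amplitude sqrt(2)/2 in the final state.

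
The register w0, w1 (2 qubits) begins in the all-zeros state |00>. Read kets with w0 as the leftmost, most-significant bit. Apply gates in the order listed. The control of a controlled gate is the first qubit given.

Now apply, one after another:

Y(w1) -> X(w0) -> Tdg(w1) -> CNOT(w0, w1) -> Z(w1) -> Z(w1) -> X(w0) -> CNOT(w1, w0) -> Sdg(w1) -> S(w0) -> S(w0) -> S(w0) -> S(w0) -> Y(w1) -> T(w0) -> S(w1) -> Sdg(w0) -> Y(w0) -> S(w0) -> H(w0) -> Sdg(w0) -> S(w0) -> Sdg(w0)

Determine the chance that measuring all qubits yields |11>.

A full measurement returns |11> with probability 1/2. Key observation: steps 10-13 multiply out to the identity, so the circuit reduces to the remaining gates.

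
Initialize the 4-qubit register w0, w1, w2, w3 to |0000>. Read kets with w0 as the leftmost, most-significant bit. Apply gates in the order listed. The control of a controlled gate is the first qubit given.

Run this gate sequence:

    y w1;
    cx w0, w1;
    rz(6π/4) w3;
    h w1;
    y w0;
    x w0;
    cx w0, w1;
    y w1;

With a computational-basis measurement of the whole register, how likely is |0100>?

Outcome |0100> occurs with probability 1/2.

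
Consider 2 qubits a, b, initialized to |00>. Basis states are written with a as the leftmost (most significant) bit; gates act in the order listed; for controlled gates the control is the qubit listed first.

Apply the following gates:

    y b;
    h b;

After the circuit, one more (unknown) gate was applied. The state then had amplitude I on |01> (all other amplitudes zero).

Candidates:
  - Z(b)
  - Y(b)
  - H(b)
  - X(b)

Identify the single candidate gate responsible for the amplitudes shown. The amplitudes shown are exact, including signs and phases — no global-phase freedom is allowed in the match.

It was H(b) that produced the state shown.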